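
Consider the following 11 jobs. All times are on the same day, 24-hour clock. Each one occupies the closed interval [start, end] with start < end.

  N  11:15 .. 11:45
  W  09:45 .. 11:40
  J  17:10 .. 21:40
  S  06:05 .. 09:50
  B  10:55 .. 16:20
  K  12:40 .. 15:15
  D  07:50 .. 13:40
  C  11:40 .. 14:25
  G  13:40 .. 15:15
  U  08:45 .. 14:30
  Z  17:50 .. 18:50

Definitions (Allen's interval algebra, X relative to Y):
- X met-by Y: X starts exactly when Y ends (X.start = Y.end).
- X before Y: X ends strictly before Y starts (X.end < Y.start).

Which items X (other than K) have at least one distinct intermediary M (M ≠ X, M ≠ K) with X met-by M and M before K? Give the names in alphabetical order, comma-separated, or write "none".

Target K = [12:40, 15:15].
Intermediaries M with M before K: N, S, W.
Via N — items with X met-by N: none.
Via S — items with X met-by S: none.
Via W — items with X met-by W: C.
Union: C.

C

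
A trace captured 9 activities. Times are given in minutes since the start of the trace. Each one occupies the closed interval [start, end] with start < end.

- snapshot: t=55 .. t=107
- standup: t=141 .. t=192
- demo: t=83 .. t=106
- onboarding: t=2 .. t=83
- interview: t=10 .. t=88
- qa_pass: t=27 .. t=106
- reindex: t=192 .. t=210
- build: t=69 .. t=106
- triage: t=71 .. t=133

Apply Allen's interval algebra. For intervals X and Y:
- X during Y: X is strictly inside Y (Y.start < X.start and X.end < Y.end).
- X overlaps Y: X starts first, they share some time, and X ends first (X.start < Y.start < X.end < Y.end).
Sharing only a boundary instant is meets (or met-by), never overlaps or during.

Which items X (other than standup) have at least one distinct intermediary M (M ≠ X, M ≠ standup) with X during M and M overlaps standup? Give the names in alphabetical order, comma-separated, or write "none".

Target standup = [t=141, t=192].
Intermediaries M with M overlaps standup: none.
Union: none.

none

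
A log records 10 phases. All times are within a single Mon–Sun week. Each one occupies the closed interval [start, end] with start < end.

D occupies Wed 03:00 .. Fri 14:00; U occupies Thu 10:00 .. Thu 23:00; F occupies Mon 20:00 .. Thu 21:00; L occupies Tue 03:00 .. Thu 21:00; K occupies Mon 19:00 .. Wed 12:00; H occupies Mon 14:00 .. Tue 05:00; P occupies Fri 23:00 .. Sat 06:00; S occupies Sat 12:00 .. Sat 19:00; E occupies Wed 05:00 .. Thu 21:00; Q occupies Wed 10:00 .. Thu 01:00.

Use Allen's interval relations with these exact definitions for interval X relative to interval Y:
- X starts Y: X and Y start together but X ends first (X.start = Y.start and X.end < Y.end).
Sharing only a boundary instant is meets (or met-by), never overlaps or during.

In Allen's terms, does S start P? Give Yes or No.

No

S = [Sat 12:00, Sat 19:00], P = [Fri 23:00, Sat 06:00].
Actual relation of S to P: after.
Asked whether 'starts' holds → No.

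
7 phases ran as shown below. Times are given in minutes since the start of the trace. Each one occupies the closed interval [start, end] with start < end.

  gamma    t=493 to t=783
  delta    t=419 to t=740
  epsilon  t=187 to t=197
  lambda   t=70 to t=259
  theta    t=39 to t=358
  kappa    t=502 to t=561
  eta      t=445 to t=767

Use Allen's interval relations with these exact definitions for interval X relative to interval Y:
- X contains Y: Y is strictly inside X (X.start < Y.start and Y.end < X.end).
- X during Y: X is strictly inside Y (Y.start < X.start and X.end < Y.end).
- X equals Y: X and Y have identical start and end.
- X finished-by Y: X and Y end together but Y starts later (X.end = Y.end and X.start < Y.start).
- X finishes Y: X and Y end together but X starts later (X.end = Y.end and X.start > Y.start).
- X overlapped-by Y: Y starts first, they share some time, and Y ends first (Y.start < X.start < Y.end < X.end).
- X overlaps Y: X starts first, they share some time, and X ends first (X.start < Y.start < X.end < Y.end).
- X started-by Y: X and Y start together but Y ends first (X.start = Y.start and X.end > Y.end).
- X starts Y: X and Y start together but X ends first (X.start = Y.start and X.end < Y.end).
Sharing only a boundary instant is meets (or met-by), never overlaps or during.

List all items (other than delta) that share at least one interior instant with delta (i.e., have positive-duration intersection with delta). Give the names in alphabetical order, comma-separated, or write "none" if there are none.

eta, gamma, kappa

Target delta = [t=419, t=740].
epsilon [t=187, t=197] → before → no.
eta [t=445, t=767] → overlapped-by → yes.
gamma [t=493, t=783] → overlapped-by → yes.
kappa [t=502, t=561] → during → yes.
lambda [t=70, t=259] → before → no.
theta [t=39, t=358] → before → no.
Result: eta, gamma, kappa.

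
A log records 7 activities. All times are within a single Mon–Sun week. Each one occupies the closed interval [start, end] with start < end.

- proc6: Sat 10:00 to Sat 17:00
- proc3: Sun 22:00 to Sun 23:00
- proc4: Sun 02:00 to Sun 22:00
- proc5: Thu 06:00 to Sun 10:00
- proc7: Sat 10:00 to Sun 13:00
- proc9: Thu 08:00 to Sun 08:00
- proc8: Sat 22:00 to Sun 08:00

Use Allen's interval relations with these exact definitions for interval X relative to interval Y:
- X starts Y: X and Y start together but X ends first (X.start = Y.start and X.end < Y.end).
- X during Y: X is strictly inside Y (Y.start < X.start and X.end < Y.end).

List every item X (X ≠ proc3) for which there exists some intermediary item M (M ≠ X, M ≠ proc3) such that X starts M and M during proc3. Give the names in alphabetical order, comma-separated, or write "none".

none

Target proc3 = [Sun 22:00, Sun 23:00].
Intermediaries M with M during proc3: none.
Union: none.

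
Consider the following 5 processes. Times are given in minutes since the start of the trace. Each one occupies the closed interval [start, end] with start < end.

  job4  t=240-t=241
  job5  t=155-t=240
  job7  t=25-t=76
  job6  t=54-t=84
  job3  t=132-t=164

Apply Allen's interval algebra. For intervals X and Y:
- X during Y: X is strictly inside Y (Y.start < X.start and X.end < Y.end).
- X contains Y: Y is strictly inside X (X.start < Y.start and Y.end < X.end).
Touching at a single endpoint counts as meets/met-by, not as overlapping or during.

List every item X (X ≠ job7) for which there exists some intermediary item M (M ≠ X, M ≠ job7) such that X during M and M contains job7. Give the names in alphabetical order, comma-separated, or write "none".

none

Target job7 = [t=25, t=76].
Intermediaries M with M contains job7: none.
Union: none.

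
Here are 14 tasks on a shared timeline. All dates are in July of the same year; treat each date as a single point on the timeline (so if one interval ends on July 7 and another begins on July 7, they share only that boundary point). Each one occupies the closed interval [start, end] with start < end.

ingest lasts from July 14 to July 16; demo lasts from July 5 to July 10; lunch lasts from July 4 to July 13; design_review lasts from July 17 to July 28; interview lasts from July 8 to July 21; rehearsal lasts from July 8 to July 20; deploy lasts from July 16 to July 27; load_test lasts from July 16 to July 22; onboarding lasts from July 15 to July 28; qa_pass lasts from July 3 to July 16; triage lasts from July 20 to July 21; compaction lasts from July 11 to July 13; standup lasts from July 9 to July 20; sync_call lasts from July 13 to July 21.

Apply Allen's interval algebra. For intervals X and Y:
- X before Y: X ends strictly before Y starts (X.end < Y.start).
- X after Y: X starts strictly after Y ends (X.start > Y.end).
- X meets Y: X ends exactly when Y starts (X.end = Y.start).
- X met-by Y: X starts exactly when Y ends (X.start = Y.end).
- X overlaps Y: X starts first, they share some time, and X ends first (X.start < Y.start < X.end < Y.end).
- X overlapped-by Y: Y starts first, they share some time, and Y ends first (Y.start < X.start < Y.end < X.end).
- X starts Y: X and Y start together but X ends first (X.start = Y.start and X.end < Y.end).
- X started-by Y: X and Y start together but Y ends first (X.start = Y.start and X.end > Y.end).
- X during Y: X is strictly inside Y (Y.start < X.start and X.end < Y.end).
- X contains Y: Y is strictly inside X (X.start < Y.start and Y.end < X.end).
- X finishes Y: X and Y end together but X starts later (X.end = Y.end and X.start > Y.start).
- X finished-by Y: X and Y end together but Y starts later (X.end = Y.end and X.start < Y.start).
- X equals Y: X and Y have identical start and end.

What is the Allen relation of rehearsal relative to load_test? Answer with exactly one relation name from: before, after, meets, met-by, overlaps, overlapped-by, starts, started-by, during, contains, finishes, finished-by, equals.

overlaps

rehearsal = [July 8, July 20]; load_test = [July 16, July 22].
Compare endpoints: rehearsal.start < load_test.start, rehearsal.start < load_test.end, rehearsal.end > load_test.start, rehearsal.end < load_test.end.
That pattern is 'overlaps'.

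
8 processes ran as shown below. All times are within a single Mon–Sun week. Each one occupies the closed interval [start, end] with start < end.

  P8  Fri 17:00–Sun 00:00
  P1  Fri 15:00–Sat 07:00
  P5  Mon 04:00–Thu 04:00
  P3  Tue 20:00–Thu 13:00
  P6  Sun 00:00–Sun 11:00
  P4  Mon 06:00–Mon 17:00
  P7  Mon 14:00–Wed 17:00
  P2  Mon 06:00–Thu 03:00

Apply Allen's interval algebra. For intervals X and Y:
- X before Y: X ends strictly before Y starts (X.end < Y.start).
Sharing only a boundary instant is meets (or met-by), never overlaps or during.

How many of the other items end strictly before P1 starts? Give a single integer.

Target P1 = [Fri 15:00, Sat 07:00].
P2 [Mon 06:00, Thu 03:00] → before → counts.
P3 [Tue 20:00, Thu 13:00] → before → counts.
P4 [Mon 06:00, Mon 17:00] → before → counts.
P5 [Mon 04:00, Thu 04:00] → before → counts.
P6 [Sun 00:00, Sun 11:00] → after → no.
P7 [Mon 14:00, Wed 17:00] → before → counts.
P8 [Fri 17:00, Sun 00:00] → overlapped-by → no.
Total: 5.

5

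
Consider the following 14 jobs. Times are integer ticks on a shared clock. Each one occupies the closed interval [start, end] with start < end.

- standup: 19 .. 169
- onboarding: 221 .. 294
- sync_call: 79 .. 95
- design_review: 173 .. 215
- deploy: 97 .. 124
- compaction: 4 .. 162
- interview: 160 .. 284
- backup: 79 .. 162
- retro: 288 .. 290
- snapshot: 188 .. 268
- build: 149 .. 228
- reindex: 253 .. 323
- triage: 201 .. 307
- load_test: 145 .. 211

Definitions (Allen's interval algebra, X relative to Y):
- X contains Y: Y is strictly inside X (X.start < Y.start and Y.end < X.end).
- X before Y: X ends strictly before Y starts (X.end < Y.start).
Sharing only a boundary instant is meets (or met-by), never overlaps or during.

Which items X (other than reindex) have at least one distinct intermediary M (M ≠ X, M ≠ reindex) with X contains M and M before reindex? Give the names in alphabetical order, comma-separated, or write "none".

Target reindex = [253, 323].
Intermediaries M with M before reindex: backup, build, compaction, deploy, design_review, load_test, standup, sync_call.
Via backup — items with X contains backup: standup.
Via build — items with X contains build: none.
Via compaction — items with X contains compaction: none.
Via deploy — items with X contains deploy: backup, compaction, standup.
Via design_review — items with X contains design_review: build, interview.
Via load_test — items with X contains load_test: none.
Via standup — items with X contains standup: none.
Via sync_call — items with X contains sync_call: compaction, standup.
Union: backup, build, compaction, interview, standup.

backup, build, compaction, interview, standup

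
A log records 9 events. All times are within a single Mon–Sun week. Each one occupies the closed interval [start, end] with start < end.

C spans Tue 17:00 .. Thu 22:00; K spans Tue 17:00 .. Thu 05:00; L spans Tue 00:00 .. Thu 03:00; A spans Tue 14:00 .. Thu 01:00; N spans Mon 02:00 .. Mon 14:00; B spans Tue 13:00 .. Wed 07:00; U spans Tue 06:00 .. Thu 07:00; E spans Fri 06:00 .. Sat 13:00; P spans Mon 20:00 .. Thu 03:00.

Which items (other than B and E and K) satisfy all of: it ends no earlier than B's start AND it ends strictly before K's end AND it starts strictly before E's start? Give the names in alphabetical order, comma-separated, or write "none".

Conditions: its end is no earlier than B's start (X.end >= Tue 13:00) AND its end is strictly before K's end (X.end < Thu 05:00) AND its start is strictly before E's start (X.start < Fri 06:00).
A: end Thu 01:00 >= Tue 13:00? ✓; end Thu 01:00 < Thu 05:00? ✓; start Tue 14:00 < Fri 06:00? ✓ → yes.
C: end Thu 22:00 >= Tue 13:00? ✓; end Thu 22:00 < Thu 05:00? ✗; start Tue 17:00 < Fri 06:00? ✓ → no.
L: end Thu 03:00 >= Tue 13:00? ✓; end Thu 03:00 < Thu 05:00? ✓; start Tue 00:00 < Fri 06:00? ✓ → yes.
N: end Mon 14:00 >= Tue 13:00? ✗; end Mon 14:00 < Thu 05:00? ✓; start Mon 02:00 < Fri 06:00? ✓ → no.
P: end Thu 03:00 >= Tue 13:00? ✓; end Thu 03:00 < Thu 05:00? ✓; start Mon 20:00 < Fri 06:00? ✓ → yes.
U: end Thu 07:00 >= Tue 13:00? ✓; end Thu 07:00 < Thu 05:00? ✗; start Tue 06:00 < Fri 06:00? ✓ → no.
Result: A, L, P.

A, L, P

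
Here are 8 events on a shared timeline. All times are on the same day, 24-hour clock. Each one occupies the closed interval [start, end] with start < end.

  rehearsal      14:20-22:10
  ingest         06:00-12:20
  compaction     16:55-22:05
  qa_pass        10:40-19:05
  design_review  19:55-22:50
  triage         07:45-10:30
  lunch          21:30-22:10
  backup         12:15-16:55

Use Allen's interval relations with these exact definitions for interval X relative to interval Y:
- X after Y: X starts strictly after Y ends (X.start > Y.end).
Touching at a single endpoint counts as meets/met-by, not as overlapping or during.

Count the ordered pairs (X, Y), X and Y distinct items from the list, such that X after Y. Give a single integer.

Checking all 56 ordered pairs for relation 'after'; matching pairs in alphabetical order:
(backup, triage): backup after triage ✓
(compaction, ingest): compaction after ingest ✓
(compaction, triage): compaction after triage ✓
(design_review, backup): design_review after backup ✓
(design_review, ingest): design_review after ingest ✓
(design_review, qa_pass): design_review after qa_pass ✓
(design_review, triage): design_review after triage ✓
(lunch, backup): lunch after backup ✓
(lunch, ingest): lunch after ingest ✓
(lunch, qa_pass): lunch after qa_pass ✓
(lunch, triage): lunch after triage ✓
(qa_pass, triage): qa_pass after triage ✓
(rehearsal, ingest): rehearsal after ingest ✓
(rehearsal, triage): rehearsal after triage ✓
Count: 14.

14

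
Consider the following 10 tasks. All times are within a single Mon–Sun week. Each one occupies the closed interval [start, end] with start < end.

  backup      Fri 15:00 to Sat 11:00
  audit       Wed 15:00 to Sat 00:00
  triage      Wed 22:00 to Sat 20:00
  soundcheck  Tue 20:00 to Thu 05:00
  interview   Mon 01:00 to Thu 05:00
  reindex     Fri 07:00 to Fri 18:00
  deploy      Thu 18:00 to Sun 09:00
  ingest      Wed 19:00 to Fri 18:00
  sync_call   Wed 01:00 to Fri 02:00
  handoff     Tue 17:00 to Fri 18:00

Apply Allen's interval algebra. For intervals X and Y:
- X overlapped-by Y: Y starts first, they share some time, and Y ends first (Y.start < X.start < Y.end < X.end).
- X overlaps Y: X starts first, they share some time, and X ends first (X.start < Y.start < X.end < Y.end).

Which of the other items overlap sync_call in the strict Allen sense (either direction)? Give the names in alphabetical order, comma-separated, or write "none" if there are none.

audit, deploy, ingest, interview, soundcheck, triage

Target sync_call = [Wed 01:00, Fri 02:00].
audit [Wed 15:00, Sat 00:00] → overlapped-by → yes.
backup [Fri 15:00, Sat 11:00] → after → no.
deploy [Thu 18:00, Sun 09:00] → overlapped-by → yes.
handoff [Tue 17:00, Fri 18:00] → contains → no.
ingest [Wed 19:00, Fri 18:00] → overlapped-by → yes.
interview [Mon 01:00, Thu 05:00] → overlaps → yes.
reindex [Fri 07:00, Fri 18:00] → after → no.
soundcheck [Tue 20:00, Thu 05:00] → overlaps → yes.
triage [Wed 22:00, Sat 20:00] → overlapped-by → yes.
Result: audit, deploy, ingest, interview, soundcheck, triage.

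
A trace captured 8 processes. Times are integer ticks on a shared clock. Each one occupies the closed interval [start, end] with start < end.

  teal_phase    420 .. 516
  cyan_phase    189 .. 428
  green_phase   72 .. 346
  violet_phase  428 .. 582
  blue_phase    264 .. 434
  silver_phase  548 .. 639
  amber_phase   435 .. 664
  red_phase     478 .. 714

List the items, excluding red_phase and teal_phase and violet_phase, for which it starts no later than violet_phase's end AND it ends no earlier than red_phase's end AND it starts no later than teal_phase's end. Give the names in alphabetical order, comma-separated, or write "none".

Conditions: its start is no later than violet_phase's end (X.start <= 582) AND its end is no earlier than red_phase's end (X.end >= 714) AND its start is no later than teal_phase's end (X.start <= 516).
amber_phase: start 435 <= 582? ✓; end 664 >= 714? ✗; start 435 <= 516? ✓ → no.
blue_phase: start 264 <= 582? ✓; end 434 >= 714? ✗; start 264 <= 516? ✓ → no.
cyan_phase: start 189 <= 582? ✓; end 428 >= 714? ✗; start 189 <= 516? ✓ → no.
green_phase: start 72 <= 582? ✓; end 346 >= 714? ✗; start 72 <= 516? ✓ → no.
silver_phase: start 548 <= 582? ✓; end 639 >= 714? ✗; start 548 <= 516? ✗ → no.
Result: none.

none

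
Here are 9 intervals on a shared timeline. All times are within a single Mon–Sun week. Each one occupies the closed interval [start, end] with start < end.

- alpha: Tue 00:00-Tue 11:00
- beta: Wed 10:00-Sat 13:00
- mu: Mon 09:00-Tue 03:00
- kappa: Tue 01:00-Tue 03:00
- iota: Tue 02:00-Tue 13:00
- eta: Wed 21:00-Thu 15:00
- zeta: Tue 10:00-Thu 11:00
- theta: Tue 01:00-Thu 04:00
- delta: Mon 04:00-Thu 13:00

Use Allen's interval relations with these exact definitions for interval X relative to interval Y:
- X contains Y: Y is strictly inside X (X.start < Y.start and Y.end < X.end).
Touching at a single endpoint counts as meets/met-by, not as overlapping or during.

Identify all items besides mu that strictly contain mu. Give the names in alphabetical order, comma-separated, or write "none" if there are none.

delta

Target mu = [Mon 09:00, Tue 03:00].
alpha [Tue 00:00, Tue 11:00] → overlapped-by → no.
beta [Wed 10:00, Sat 13:00] → after → no.
delta [Mon 04:00, Thu 13:00] → contains → yes.
eta [Wed 21:00, Thu 15:00] → after → no.
iota [Tue 02:00, Tue 13:00] → overlapped-by → no.
kappa [Tue 01:00, Tue 03:00] → finishes → no.
theta [Tue 01:00, Thu 04:00] → overlapped-by → no.
zeta [Tue 10:00, Thu 11:00] → after → no.
Result: delta.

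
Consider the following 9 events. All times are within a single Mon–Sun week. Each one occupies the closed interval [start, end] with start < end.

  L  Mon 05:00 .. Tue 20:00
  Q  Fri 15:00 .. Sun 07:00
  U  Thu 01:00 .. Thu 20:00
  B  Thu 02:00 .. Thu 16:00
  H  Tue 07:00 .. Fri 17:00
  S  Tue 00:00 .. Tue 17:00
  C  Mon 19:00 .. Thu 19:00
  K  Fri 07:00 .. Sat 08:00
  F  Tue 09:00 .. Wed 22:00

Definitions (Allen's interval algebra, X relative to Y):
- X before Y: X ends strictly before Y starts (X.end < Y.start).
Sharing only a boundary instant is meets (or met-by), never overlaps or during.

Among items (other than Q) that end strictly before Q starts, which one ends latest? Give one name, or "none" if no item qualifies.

Target Q = [Fri 15:00, Sun 07:00].
B [Thu 02:00, Thu 16:00] → before → candidate.
C [Mon 19:00, Thu 19:00] → before → candidate.
F [Tue 09:00, Wed 22:00] → before → candidate.
H [Tue 07:00, Fri 17:00] → overlaps → excluded.
K [Fri 07:00, Sat 08:00] → overlaps → excluded.
L [Mon 05:00, Tue 20:00] → before → candidate.
S [Tue 00:00, Tue 17:00] → before → candidate.
U [Thu 01:00, Thu 20:00] → before → candidate.
Among candidates, latest end is Thu 20:00 → U.

U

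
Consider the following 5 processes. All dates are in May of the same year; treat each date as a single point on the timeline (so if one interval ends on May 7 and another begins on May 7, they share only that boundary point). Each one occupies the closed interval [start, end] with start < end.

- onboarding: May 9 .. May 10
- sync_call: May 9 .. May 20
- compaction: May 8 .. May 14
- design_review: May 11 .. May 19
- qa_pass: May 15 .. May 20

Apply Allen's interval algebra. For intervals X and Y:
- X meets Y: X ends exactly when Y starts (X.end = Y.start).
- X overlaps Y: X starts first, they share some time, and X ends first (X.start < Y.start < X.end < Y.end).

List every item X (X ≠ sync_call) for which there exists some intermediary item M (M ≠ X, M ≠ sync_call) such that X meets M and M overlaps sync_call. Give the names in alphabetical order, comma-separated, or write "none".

none

Target sync_call = [May 9, May 20].
Intermediaries M with M overlaps sync_call: compaction.
Via compaction — items with X meets compaction: none.
Union: none.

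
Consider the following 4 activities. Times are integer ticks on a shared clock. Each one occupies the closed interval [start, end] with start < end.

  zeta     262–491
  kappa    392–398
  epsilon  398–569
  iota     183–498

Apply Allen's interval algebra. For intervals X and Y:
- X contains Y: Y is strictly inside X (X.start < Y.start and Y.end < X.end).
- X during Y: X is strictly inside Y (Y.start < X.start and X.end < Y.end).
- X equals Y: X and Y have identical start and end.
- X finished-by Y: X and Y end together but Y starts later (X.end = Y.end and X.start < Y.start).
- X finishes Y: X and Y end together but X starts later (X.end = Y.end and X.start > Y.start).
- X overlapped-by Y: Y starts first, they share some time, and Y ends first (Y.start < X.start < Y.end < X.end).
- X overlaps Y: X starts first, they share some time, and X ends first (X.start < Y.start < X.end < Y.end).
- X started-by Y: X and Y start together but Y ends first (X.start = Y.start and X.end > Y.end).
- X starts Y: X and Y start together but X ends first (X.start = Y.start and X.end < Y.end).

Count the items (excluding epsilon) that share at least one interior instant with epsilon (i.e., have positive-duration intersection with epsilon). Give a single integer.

2

Target epsilon = [398, 569].
iota [183, 498] → overlaps → counts.
kappa [392, 398] → meets → no.
zeta [262, 491] → overlaps → counts.
Total: 2.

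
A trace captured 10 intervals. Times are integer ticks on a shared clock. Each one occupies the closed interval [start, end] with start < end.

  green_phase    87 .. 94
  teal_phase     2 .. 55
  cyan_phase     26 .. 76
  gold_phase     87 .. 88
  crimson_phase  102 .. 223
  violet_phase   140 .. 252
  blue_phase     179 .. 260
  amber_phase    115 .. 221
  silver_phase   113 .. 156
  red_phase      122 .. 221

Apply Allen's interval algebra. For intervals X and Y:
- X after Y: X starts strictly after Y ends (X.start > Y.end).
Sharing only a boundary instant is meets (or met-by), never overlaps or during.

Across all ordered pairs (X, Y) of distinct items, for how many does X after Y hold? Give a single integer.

29

Checking all 90 ordered pairs for relation 'after'; matching pairs in alphabetical order:
(amber_phase, cyan_phase): amber_phase after cyan_phase ✓
(amber_phase, gold_phase): amber_phase after gold_phase ✓
(amber_phase, green_phase): amber_phase after green_phase ✓
(amber_phase, teal_phase): amber_phase after teal_phase ✓
(blue_phase, cyan_phase): blue_phase after cyan_phase ✓
(blue_phase, gold_phase): blue_phase after gold_phase ✓
(blue_phase, green_phase): blue_phase after green_phase ✓
(blue_phase, silver_phase): blue_phase after silver_phase ✓
(blue_phase, teal_phase): blue_phase after teal_phase ✓
(crimson_phase, cyan_phase): crimson_phase after cyan_phase ✓
(crimson_phase, gold_phase): crimson_phase after gold_phase ✓
(crimson_phase, green_phase): crimson_phase after green_phase ✓
(crimson_phase, teal_phase): crimson_phase after teal_phase ✓
(gold_phase, cyan_phase): gold_phase after cyan_phase ✓
(gold_phase, teal_phase): gold_phase after teal_phase ✓
(green_phase, cyan_phase): green_phase after cyan_phase ✓
(green_phase, teal_phase): green_phase after teal_phase ✓
(red_phase, cyan_phase): red_phase after cyan_phase ✓
(red_phase, gold_phase): red_phase after gold_phase ✓
(red_phase, green_phase): red_phase after green_phase ✓
(red_phase, teal_phase): red_phase after teal_phase ✓
(silver_phase, cyan_phase): silver_phase after cyan_phase ✓
(silver_phase, gold_phase): silver_phase after gold_phase ✓
(silver_phase, green_phase): silver_phase after green_phase ✓
... plus 5 further pairs not listed.
Count: 29.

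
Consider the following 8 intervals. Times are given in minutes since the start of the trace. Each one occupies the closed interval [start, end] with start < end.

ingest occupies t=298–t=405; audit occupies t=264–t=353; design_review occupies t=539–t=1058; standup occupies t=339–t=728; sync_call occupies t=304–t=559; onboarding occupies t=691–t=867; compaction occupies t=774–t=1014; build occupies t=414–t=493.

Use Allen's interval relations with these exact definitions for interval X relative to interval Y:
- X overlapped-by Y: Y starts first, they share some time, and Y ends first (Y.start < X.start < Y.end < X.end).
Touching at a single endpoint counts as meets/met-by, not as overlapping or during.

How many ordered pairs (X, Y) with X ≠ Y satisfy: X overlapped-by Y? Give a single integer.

10

Checking all 56 ordered pairs for relation 'overlapped-by'; matching pairs in alphabetical order:
(compaction, onboarding): compaction overlapped-by onboarding ✓
(design_review, standup): design_review overlapped-by standup ✓
(design_review, sync_call): design_review overlapped-by sync_call ✓
(ingest, audit): ingest overlapped-by audit ✓
(onboarding, standup): onboarding overlapped-by standup ✓
(standup, audit): standup overlapped-by audit ✓
(standup, ingest): standup overlapped-by ingest ✓
(standup, sync_call): standup overlapped-by sync_call ✓
(sync_call, audit): sync_call overlapped-by audit ✓
(sync_call, ingest): sync_call overlapped-by ingest ✓
Count: 10.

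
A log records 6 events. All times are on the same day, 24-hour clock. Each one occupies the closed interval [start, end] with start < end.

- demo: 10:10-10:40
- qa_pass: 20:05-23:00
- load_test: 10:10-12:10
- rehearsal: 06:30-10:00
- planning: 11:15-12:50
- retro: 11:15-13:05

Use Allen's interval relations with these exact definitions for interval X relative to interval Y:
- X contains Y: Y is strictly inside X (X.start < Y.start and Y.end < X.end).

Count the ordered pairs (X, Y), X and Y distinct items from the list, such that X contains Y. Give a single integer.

Checking all 30 ordered pairs for relation 'contains'; matching pairs in alphabetical order:
No pair satisfies it.
Count: 0.

0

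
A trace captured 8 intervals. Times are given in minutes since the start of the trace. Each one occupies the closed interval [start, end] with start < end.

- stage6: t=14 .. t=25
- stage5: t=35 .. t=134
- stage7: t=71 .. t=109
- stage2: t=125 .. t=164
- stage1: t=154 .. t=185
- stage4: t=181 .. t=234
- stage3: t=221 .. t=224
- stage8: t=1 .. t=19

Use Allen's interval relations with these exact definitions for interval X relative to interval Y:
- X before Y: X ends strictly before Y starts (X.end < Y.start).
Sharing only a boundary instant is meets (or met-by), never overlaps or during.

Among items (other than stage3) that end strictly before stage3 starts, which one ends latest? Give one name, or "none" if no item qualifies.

Target stage3 = [t=221, t=224].
stage1 [t=154, t=185] → before → candidate.
stage2 [t=125, t=164] → before → candidate.
stage4 [t=181, t=234] → contains → excluded.
stage5 [t=35, t=134] → before → candidate.
stage6 [t=14, t=25] → before → candidate.
stage7 [t=71, t=109] → before → candidate.
stage8 [t=1, t=19] → before → candidate.
Among candidates, latest end is t=185 → stage1.

stage1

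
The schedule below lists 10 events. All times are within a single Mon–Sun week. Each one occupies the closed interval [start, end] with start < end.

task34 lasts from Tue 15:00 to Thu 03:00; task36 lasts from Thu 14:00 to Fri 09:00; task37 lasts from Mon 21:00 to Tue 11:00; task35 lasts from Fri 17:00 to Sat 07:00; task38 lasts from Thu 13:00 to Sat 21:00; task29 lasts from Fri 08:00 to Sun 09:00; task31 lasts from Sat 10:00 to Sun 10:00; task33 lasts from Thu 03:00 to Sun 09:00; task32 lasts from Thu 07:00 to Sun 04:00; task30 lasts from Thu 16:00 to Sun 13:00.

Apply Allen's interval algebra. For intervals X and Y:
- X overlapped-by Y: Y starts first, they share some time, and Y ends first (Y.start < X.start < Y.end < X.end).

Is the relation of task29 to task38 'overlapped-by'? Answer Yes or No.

task29 = [Fri 08:00, Sun 09:00], task38 = [Thu 13:00, Sat 21:00].
Actual relation of task29 to task38: overlapped-by.
Asked whether 'overlapped-by' holds → Yes.

Yes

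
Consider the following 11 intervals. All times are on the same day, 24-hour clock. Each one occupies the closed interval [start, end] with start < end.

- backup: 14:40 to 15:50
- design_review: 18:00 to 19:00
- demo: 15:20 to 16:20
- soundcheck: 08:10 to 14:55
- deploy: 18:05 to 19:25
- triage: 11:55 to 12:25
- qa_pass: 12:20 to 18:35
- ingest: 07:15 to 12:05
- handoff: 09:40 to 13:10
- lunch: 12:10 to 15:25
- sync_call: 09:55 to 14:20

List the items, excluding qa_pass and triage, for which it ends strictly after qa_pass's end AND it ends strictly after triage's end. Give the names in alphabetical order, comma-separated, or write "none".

Conditions: its end is strictly after qa_pass's end (X.end > 18:35) AND its end is strictly after triage's end (X.end > 12:25).
backup: end 15:50 > 18:35? ✗; end 15:50 > 12:25? ✓ → no.
demo: end 16:20 > 18:35? ✗; end 16:20 > 12:25? ✓ → no.
deploy: end 19:25 > 18:35? ✓; end 19:25 > 12:25? ✓ → yes.
design_review: end 19:00 > 18:35? ✓; end 19:00 > 12:25? ✓ → yes.
handoff: end 13:10 > 18:35? ✗; end 13:10 > 12:25? ✓ → no.
ingest: end 12:05 > 18:35? ✗; end 12:05 > 12:25? ✗ → no.
lunch: end 15:25 > 18:35? ✗; end 15:25 > 12:25? ✓ → no.
soundcheck: end 14:55 > 18:35? ✗; end 14:55 > 12:25? ✓ → no.
sync_call: end 14:20 > 18:35? ✗; end 14:20 > 12:25? ✓ → no.
Result: deploy, design_review.

deploy, design_review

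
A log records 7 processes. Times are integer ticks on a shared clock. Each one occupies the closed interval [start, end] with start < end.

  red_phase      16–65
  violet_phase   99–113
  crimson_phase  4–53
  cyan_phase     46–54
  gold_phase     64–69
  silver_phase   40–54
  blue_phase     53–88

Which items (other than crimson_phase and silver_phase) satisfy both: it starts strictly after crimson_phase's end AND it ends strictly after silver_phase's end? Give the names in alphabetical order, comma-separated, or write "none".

Conditions: its start is strictly after crimson_phase's end (X.start > 53) AND its end is strictly after silver_phase's end (X.end > 54).
blue_phase: start 53 > 53? ✗; end 88 > 54? ✓ → no.
cyan_phase: start 46 > 53? ✗; end 54 > 54? ✗ → no.
gold_phase: start 64 > 53? ✓; end 69 > 54? ✓ → yes.
red_phase: start 16 > 53? ✗; end 65 > 54? ✓ → no.
violet_phase: start 99 > 53? ✓; end 113 > 54? ✓ → yes.
Result: gold_phase, violet_phase.

gold_phase, violet_phase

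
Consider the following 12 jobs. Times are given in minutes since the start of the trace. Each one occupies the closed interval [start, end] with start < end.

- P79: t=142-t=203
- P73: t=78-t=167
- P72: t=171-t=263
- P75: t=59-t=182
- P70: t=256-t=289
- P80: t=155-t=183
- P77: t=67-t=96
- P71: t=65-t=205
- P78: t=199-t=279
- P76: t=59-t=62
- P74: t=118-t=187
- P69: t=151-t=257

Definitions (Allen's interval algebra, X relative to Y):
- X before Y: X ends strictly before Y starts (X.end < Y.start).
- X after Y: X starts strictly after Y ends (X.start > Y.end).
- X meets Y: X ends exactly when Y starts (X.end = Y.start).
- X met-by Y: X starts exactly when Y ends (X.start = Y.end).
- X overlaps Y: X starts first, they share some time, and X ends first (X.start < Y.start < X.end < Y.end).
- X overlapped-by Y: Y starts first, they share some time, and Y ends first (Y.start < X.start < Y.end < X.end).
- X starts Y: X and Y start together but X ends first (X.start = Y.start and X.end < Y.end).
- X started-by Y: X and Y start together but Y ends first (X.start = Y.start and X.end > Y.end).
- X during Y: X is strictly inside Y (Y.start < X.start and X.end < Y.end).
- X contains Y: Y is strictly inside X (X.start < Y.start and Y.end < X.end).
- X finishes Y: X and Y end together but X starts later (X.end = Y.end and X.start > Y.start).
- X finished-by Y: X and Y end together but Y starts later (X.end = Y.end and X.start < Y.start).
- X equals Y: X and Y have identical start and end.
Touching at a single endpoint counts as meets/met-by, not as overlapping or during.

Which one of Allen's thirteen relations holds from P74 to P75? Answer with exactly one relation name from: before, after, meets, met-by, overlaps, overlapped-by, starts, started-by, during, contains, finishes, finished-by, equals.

P74 = [t=118, t=187]; P75 = [t=59, t=182].
Compare endpoints: P74.start > P75.start, P74.start < P75.end, P74.end > P75.start, P74.end > P75.end.
That pattern is 'overlapped-by'.

overlapped-by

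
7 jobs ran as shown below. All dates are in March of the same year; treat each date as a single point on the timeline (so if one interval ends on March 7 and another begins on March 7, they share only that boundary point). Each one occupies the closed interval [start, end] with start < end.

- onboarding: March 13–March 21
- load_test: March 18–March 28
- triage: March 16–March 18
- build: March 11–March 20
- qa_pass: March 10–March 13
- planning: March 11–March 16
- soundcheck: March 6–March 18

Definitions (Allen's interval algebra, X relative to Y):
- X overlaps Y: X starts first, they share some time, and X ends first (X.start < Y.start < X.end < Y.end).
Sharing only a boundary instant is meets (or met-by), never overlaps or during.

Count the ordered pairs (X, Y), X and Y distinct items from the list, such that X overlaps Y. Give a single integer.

Checking all 42 ordered pairs for relation 'overlaps'; matching pairs in alphabetical order:
(build, load_test): build overlaps load_test ✓
(build, onboarding): build overlaps onboarding ✓
(onboarding, load_test): onboarding overlaps load_test ✓
(planning, onboarding): planning overlaps onboarding ✓
(qa_pass, build): qa_pass overlaps build ✓
(qa_pass, planning): qa_pass overlaps planning ✓
(soundcheck, build): soundcheck overlaps build ✓
(soundcheck, onboarding): soundcheck overlaps onboarding ✓
Count: 8.

8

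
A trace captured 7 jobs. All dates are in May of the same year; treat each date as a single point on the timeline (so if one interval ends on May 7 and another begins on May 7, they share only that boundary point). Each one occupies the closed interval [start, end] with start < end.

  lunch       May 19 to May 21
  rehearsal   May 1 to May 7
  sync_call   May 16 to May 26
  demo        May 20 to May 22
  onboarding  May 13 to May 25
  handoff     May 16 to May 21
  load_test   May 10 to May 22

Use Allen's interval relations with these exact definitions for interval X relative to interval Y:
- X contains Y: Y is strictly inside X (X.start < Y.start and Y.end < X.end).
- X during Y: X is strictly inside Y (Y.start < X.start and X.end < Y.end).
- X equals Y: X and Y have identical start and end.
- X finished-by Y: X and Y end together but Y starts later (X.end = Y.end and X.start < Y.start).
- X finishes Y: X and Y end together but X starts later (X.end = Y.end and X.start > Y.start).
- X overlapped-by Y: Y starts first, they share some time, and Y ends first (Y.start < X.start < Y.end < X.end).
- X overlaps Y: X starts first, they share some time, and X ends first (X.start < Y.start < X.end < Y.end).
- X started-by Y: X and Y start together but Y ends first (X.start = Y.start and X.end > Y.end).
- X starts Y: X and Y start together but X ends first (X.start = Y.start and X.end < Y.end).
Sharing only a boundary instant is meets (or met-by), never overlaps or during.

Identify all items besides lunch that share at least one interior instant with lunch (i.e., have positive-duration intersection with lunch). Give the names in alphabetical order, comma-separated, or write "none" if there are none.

demo, handoff, load_test, onboarding, sync_call

Target lunch = [May 19, May 21].
demo [May 20, May 22] → overlapped-by → yes.
handoff [May 16, May 21] → finished-by → yes.
load_test [May 10, May 22] → contains → yes.
onboarding [May 13, May 25] → contains → yes.
rehearsal [May 1, May 7] → before → no.
sync_call [May 16, May 26] → contains → yes.
Result: demo, handoff, load_test, onboarding, sync_call.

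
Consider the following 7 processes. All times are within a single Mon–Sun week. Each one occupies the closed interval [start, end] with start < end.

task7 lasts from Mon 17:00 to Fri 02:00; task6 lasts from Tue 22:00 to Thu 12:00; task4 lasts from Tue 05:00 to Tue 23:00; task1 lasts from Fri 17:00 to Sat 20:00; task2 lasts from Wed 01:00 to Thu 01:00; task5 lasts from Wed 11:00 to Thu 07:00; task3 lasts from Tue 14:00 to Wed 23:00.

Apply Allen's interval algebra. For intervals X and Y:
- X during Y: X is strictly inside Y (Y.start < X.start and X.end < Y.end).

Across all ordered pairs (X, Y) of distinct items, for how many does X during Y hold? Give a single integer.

7

Checking all 42 ordered pairs for relation 'during'; matching pairs in alphabetical order:
(task2, task6): task2 during task6 ✓
(task2, task7): task2 during task7 ✓
(task3, task7): task3 during task7 ✓
(task4, task7): task4 during task7 ✓
(task5, task6): task5 during task6 ✓
(task5, task7): task5 during task7 ✓
(task6, task7): task6 during task7 ✓
Count: 7.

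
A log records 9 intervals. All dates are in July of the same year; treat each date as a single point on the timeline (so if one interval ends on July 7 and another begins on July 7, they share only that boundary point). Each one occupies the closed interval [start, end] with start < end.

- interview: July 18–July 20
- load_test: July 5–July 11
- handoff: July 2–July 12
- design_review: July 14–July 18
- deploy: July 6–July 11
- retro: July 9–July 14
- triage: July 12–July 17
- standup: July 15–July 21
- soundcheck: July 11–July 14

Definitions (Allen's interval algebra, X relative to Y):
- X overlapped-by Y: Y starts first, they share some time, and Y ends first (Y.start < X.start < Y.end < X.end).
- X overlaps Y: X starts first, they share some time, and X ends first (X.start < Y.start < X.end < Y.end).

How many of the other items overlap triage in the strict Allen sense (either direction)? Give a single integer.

Target triage = [July 12, July 17].
deploy [July 6, July 11] → before → no.
design_review [July 14, July 18] → overlapped-by → counts.
handoff [July 2, July 12] → meets → no.
interview [July 18, July 20] → after → no.
load_test [July 5, July 11] → before → no.
retro [July 9, July 14] → overlaps → counts.
soundcheck [July 11, July 14] → overlaps → counts.
standup [July 15, July 21] → overlapped-by → counts.
Total: 4.

4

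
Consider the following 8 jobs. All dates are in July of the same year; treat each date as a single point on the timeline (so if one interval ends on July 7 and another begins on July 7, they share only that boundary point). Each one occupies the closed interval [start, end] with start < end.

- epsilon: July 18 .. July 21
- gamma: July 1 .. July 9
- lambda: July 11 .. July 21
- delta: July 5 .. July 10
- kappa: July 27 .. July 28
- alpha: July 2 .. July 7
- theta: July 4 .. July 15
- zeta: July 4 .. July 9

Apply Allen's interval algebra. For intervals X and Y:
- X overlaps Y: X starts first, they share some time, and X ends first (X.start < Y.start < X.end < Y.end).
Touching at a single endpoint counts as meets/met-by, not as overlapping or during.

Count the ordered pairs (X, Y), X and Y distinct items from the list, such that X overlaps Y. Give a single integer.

Checking all 56 ordered pairs for relation 'overlaps'; matching pairs in alphabetical order:
(alpha, delta): alpha overlaps delta ✓
(alpha, theta): alpha overlaps theta ✓
(alpha, zeta): alpha overlaps zeta ✓
(gamma, delta): gamma overlaps delta ✓
(gamma, theta): gamma overlaps theta ✓
(theta, lambda): theta overlaps lambda ✓
(zeta, delta): zeta overlaps delta ✓
Count: 7.

7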